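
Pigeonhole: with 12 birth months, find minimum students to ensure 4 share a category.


Pigeonhole: to guarantee k in one of n categories, need (k-1)×n + 1.
k = 4, n = 12
Minimum = (4-1) × 12 + 1 = 3 × 12 + 1

37


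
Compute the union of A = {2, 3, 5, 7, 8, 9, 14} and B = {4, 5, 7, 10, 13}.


A = {2, 3, 5, 7, 8, 9, 14}
B = {4, 5, 7, 10, 13}
Operation: union
All elements combined: 2, 3, 4, 5, 7, 8, 9, 10, 13, 14

{2, 3, 4, 5, 7, 8, 9, 10, 13, 14}


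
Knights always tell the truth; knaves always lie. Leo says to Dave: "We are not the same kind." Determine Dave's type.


Leo says: "We are not the same kind."
Case 1: Leo is a Knight (truth-teller)
  Statement is true → they ARE different → Dave is a Knave
Case 2: Leo is a Knave (liar)
  Statement is false → they are NOT different → Dave is a Knave
In both cases, Dave is a Knave.

Knave


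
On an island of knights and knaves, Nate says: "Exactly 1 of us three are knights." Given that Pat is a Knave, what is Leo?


Nate claims exactly 1 knights among Nate, Pat, Leo.
Given: Pat is a Knave.

Case 1: Nate is a Knight (tells truth)
  Then exactly 1 of the three are knights.
  Counting Nate, Pat: 1 knight(s) so far. Need 0 more → Leo = Knave.
Case 2: Nate is a Knave (lies)
  Then the count is NOT 1.
  If Leo = Knight, count = 1 = 1 → claim would be true, contradicts lie.
  If Leo = Knave, count = 0 ≠ 1 → lie confirmed ✓

Leo is a Knave.

Knave


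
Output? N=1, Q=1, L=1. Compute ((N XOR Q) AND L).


N XOR Q = 1^1 = 0
0 AND 1 = 0

0


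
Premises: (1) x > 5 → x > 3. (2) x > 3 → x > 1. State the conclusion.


Hypothetical syllogism: P → Q, Q → R ⊢ P → R
Premise 1: x > 5 → x > 3
Premise 2: x > 3 → x > 1
Chain the implications: the middle term (x > 3) links the two.
Conclusion: If x > 5, then x > 1.

If x > 5, then x > 1.


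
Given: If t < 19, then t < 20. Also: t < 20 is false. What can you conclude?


Modus tollens: P → Q, ¬Q ⊢ ¬P
P: t < 19
Q: t < 20
We have P → Q and Q is false.
By modus tollens, P must be false.

It is not the case that t < 19


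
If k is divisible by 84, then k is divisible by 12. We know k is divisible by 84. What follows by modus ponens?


Modus ponens: P → Q, P ⊢ Q
P: k is divisible by 84
Q: k is divisible by 12
We have P → Q and P is true.
By modus ponens, Q must be true.

k is divisible by 12


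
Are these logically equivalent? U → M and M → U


Expression 1: U → M
Expression 2: M → U
Truth table (U M | Expr1 Expr2):
  T T |   T     T
  T F |   F     T   ← differ
  F T |   T     F   ← differ
  F F |   T     T
Counterexample: U=T, M=F gives Expr1 = F but Expr2 = T, so the expressions are NOT logically equivalent.

No


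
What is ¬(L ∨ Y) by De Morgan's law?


De Morgan's law: ¬(P ∨ Q) ≡ ¬P ∧ ¬Q
¬(L ∨ Y) = ¬L ∧ ¬Y

¬L ∧ ¬Y


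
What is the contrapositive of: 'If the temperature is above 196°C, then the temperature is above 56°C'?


Original: If the temperature is above 196°C, then the temperature is above 56°C
Contrapositive: If ¬Q, then ¬P
Negate Q: not (the temperature is above 56°C)
Negate P: not (the temperature is above 196°C)

If not (the temperature is above 56°C), then not (the temperature is above 196°C).


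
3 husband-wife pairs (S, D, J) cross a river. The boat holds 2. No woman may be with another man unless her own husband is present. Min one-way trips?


Label couples S, D, J (H = husband, W = wife).
Counting alone: 6 people, the boat carries 2 and someone must bring it back, so each round trip nets at most +1 on the far side until the last crossing → at least 9 trips. The jealousy constraint makes 9 impossible; the shortest valid schedule has 11:
1. WS+WD →  (far: WS,WD; near: HS,HD,HJ,WJ)
2. WS ←       (far: WD; near: HS,HD,HJ,WS,WJ)
3. WS+WJ →  (far: WS,WD,WJ; near: HS,HD,HJ)
4. WS ←       (far: WD,WJ; near: HS,HD,HJ,WS)
5. HD+HJ →  (far: HD,WD,HJ,WJ; near: HS,WS)
6. HD+WD ←  (far: HJ,WJ; near: HS,WS,HD,WD)
7. HS+HD →  (far: HS,HD,HJ,WJ; near: WS,WD)
8. WJ ←       (far: HS,HD,HJ; near: WS,WD,WJ)
9. WS+WD →  (far: HS,WS,HD,WD,HJ; near: WJ)
10. HJ ←      (far: HS,WS,HD,WD; near: HJ,WJ)
11. HJ+WJ → (far: all six; near: empty)
In every state each wife is either with her husband or with no other man.
Minimum trips = 11

11


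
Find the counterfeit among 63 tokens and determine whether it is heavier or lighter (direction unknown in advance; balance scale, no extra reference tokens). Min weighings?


Let n = 63. 126 possibilities (n tokens × lighter/heavier); each weighing has 3 outcomes.
Bound for k weighings: say the first weighing puts j tokens on each pan. If it tips, the 2j weighed tokens remain suspects (each with a known direction) and k-1 weighings give 3^(k-1) outcomes; 3^(k-1) is odd, so 2j ≤ 3^(k-1) - 1. If it balances, the n - 2j unweighed tokens remain with direction unknown: 2(n - 2j) ≤ 3^(k-1) - 1 by the same parity argument. Adding, n ≤ (3^(k-1) - 1) + (3^(k-1) - 1)/2 = (3^k - 3)/2, and the classical three-group strategy achieves this (3 tokens in 2 weighings, 12 in 3, 39 in 4, 120 in 5).
So we need the smallest k with (3^k - 3)/2 ≥ 63.
k = 4: (3^4 - 3)/2 = 39 < 63 ✗
k = 5: (3^5 - 3)/2 = 120 ≥ 63 ✓

5


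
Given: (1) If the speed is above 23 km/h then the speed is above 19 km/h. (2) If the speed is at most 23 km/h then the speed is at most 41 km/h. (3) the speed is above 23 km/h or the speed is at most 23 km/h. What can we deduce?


Constructive dilemma: (P → Q) ∧ (R → S), P ∨ R ⊢ Q ∨ S
Premise 1: the speed is above 23 km/h → the speed is above 19 km/h
Premise 2: the speed is at most 23 km/h → the speed is at most 41 km/h
Premise 3: the speed is above 23 km/h ∨ the speed is at most 23 km/h
Case 1: Assuming the speed is above 23 km/h, then by Premise 1, the speed is above 19 km/h.
Case 2: Assuming the speed is at most 23 km/h, then by Premise 2, the speed is at most 41 km/h.
Since one of the speed is above 23 km/h or the speed is at most 23 km/h must hold, we get the speed is above 19 km/h or the speed is at most 41 km/h.

The speed is above 19 km/h or the speed is at most 41 km/h.


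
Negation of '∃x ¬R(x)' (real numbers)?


Original: ∃x ¬R(x)
Rule: ¬∀→∃, ¬∃→∀, negate predicate.
Negation: ∀x R(x)

∀x R(x)


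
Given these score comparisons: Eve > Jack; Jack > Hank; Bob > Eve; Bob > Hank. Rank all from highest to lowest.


Constraints: Eve > Jack; Jack > Hank; Bob > Eve; Bob > Hank
Method: at each step, the next-highest is the one remaining person who never appears on the smaller side of a constraint between remaining people.
  Step 1: remaining {Hank, Eve, Bob, Jack}; on the smaller side: {Hank, Eve, Jack} → Bob is next (Bob > Eve; Bob > Hank).
  Step 2: remaining {Hank, Eve, Jack}; on the smaller side: {Hank, Jack} → Eve is next (Eve > Jack).
  Step 3: remaining {Hank, Jack}; on the smaller side: {Hank} → Jack is next (Jack > Hank).
  Step 4: only Hank remains → lowest.
Final ranking (highest to lowest):

Bob > Eve > Jack > Hank


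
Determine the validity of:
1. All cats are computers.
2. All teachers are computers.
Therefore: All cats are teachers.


Premise 1: All cats are computers.
Premise 2: All teachers are computers.
Conclusion: All cats are teachers.
Fallacy: undistributed middle. computers is predicate in both.
Counterexample: cats and teachers could be disjoint subsets of computers.

Invalid


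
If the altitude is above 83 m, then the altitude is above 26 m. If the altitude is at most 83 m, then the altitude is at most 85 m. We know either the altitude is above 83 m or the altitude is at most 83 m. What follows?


Constructive dilemma: (P → Q) ∧ (R → S), P ∨ R ⊢ Q ∨ S
Premise 1: the altitude is above 83 m → the altitude is above 26 m
Premise 2: the altitude is at most 83 m → the altitude is at most 85 m
Premise 3: the altitude is above 83 m ∨ the altitude is at most 83 m
Case 1: Assuming the altitude is above 83 m, then by Premise 1, the altitude is above 26 m.
Case 2: Assuming the altitude is at most 83 m, then by Premise 2, the altitude is at most 85 m.
Since one of the altitude is above 83 m or the altitude is at most 83 m must hold, we get the altitude is above 26 m or the altitude is at most 85 m.

The altitude is above 26 m or the altitude is at most 85 m.


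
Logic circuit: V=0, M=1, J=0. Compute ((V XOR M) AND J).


V XOR M = 0^1 = 1
1 AND 0 = 0

0


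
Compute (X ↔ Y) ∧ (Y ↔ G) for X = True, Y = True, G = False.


X = True, Y = True, G = False
Step 1: X ↔ Y is true when X and Y have the same value. Result: True
Step 2: Y ↔ G is true when Y and G have the same value. Result: False
Step 3: True ∧ False = False

False


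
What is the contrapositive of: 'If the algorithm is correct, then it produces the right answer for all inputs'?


Original: If the algorithm is correct, then it produces the right answer for all inputs
Contrapositive: If ¬Q, then ¬P
Negate Q: not (it produces the right answer for all inputs)
Negate P: not (the algorithm is correct)

If not (it produces the right answer for all inputs), then not (the algorithm is correct).


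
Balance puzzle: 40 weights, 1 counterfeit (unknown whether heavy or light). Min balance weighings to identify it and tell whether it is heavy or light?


Let n = 40. 80 possibilities (n weights × lighter/heavier); each weighing has 3 outcomes.
Bound for k weighings: say the first weighing puts j weights on each pan. If it tips, the 2j weighed weights remain suspects (each with a known direction) and k-1 weighings give 3^(k-1) outcomes; 3^(k-1) is odd, so 2j ≤ 3^(k-1) - 1. If it balances, the n - 2j unweighed weights remain with direction unknown: 2(n - 2j) ≤ 3^(k-1) - 1 by the same parity argument. Adding, n ≤ (3^(k-1) - 1) + (3^(k-1) - 1)/2 = (3^k - 3)/2, and the classical three-group strategy achieves this (3 weights in 2 weighings, 12 in 3, 39 in 4, 120 in 5).
So we need the smallest k with (3^k - 3)/2 ≥ 40.
k = 4: (3^4 - 3)/2 = 39 < 40 ✗
k = 5: (3^5 - 3)/2 = 120 ≥ 40 ✓

5


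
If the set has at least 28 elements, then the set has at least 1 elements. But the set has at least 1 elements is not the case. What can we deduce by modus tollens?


Modus tollens: P → Q, ¬Q ⊢ ¬P
P: the set has at least 28 elements
Q: the set has at least 1 elements
We have P → Q and Q is false.
By modus tollens, P must be false.

It is not the case that the set has at least 28 elements


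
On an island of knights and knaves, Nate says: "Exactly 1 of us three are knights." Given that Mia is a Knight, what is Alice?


Nate claims exactly 1 knights among Nate, Mia, Alice.
Given: Mia is a Knight.

Case 1: Nate is a Knight (tells truth)
  Then exactly 1 of the three are knights.
  Counting Nate, Mia: 2 knight(s) so far. Need -1 more → impossible.
Case 2: Nate is a Knave (lies)
  Then the count is NOT 1.
  If Alice = Knave, count = 1 = 1 → claim would be true, contradicts lie.
  If Alice = Knight, count = 2 ≠ 1 → lie confirmed ✓

Alice is a Knight.

Knight


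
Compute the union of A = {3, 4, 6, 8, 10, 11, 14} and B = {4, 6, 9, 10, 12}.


A = {3, 4, 6, 8, 10, 11, 14}
B = {4, 6, 9, 10, 12}
Operation: union
All elements combined: 3, 4, 6, 8, 9, 10, 11, 12, 14

{3, 4, 6, 8, 9, 10, 11, 12, 14}


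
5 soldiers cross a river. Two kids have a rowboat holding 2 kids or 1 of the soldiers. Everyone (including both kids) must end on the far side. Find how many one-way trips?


Per crossing of one of the soldiers: kids→, one←, one of the soldiers→, one← = 4 trips
5 × 4 = 20, + 1 final kids→ = 21
Minimum trips = 21

21


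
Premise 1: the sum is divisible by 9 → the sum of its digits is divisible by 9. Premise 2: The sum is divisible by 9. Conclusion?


Modus ponens: P → Q, P ⊢ Q
P: the sum is divisible by 9
Q: the sum of its digits is divisible by 9
We have P → Q and P is true.
By modus ponens, Q must be true.

The sum of its digits is divisible by 9


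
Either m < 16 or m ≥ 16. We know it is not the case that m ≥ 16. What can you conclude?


Disjunctive syllogism: P ∨ Q, ¬P ⊢ Q
Disjunction: m < 16 ∨ m ≥ 16
We know it is not the case that m ≥ 16.
By disjunctive syllogism, the other disjunct must be true.

m < 16


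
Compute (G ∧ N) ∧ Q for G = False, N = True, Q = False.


G = False, N = True, Q = False
Step 1: G ∧ N = False AND True = False
Step 2: False ∧ Q = False AND False = False
AND is true only when ALL operands are true.

False


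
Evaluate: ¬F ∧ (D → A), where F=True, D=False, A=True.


F = True, D = False, A = True
Expression: ¬F ∧ (D → A)
Step 1: ¬F = NOT True = False
Step 2: D → A = False → True (false only if D=True, A=False) = True
Step 3: (False) ∧ (True) = False AND True = False

False


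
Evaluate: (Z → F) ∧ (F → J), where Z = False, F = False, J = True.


Z = False, F = False, J = True
Step 1: Z → F is false only when Z=True and F=False. Result: True
Step 2: F → J is false only when F=True and J=False. Result: True
Step 3: True ∧ True = True

True


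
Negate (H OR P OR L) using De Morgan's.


De Morgan's law: ¬(P ∨ Q ∨ R) ≡ ¬P ∧ ¬Q ∧ ¬R
¬(H ∨ P ∨ L) = ¬H ∧ ¬P ∧ ¬L

¬H ∧ ¬P ∧ ¬L


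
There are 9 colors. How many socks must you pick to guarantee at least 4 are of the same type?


Pigeonhole: to guarantee k in one of n categories, need (k-1)×n + 1.
k = 4, n = 9
Minimum = (4-1) × 9 + 1 = 3 × 9 + 1

28


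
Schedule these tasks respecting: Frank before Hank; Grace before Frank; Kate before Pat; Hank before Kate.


Constraints: Frank before Hank; Grace before Frank; Kate before Pat; Hank before Kate
Method: repeatedly schedule the remaining task that has no remaining task required before it.
  Step 1: remaining {Grace, Hank, Frank, Kate, Pat}; every task except Grace still has a predecessor pending → schedule Grace.
  Step 2: remaining {Hank, Frank, Kate, Pat}; every task except Frank still has a predecessor pending → schedule Frank.
  Step 3: remaining {Hank, Kate, Pat}; every task except Hank still has a predecessor pending → schedule Hank.
  Step 4: remaining {Kate, Pat}; every task except Kate still has a predecessor pending → schedule Kate.
  Step 5: only Pat remains → schedule Pat.
Resulting order:

Grace → Frank → Hank → Kate → Pat


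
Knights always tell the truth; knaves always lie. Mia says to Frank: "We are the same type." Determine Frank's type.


Mia says: "We are the same type."
Case 1: Mia is a Knight (truth-teller)
  Statement is true → they ARE the same → Frank is also a Knight
Case 2: Mia is a Knave (liar)
  Statement is false → they are NOT the same → Frank is a Knight
In both cases, Frank is a Knight.

Knight


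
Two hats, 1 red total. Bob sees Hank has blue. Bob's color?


Total red = 1, Hank = blue
Red accounted for: 0
Remaining for Bob: 1
Bob's hat is red.

red


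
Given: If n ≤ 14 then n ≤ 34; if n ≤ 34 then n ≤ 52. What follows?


Hypothetical syllogism: P → Q, Q → R ⊢ P → R
Premise 1: n ≤ 14 → n ≤ 34
Premise 2: n ≤ 34 → n ≤ 52
Chain the implications: the middle term (n ≤ 34) links the two.
Conclusion: If n ≤ 14, then n ≤ 52.

If n ≤ 14, then n ≤ 52.


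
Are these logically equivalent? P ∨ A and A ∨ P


Expression 1: P ∨ A
Expression 2: A ∨ P
Truth table (P A | Expr1 Expr2):
  T T |   T     T
  T F |   T     T
  F T |   T     T
  F F |   F     F
All 4 rows agree, so the expressions are logically equivalent.

Yes


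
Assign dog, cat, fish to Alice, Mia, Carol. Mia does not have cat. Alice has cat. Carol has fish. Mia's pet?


From clues:
  Carol → fish
  Alice → cat
By elimination, Mia gets the remaining.

dog


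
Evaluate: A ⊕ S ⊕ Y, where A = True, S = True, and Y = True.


A = True, S = True, Y = True
Step 1: A ⊕ S = True XOR True = False
Step 2: False ⊕ Y = False XOR True = True
XOR is true when an odd number of operands are true.

True


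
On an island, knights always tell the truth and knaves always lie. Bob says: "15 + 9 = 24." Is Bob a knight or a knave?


Statement: "15 + 9 = 24."
Actual: 15 + 9 = 24
Claimed: 24
Statement is TRUE → Bob tells the truth → Knight

Knight


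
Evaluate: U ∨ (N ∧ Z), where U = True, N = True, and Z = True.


U = True, N = True, Z = True
Step 1: N ∧ Z = True AND True = True
Step 2: U ∨ True = True OR True = True
AND evaluated first (higher precedence); then OR applied.

True


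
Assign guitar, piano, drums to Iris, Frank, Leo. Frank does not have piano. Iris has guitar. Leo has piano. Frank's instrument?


From clues:
  Leo → piano
  Iris → guitar
By elimination, Frank gets the remaining.

drums


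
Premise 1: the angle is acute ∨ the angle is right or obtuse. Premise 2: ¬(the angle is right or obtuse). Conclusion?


Disjunctive syllogism: P ∨ Q, ¬P ⊢ Q
Disjunction: the angle is acute ∨ the angle is right or obtuse
We know it is not the case that the angle is right or obtuse.
By disjunctive syllogism, the other disjunct must be true.

The angle is acute


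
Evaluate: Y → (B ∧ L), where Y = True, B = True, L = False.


Y = True, B = True, L = False
Step 1: B ∧ L = True AND False = False
Step 2: Y → (False): false only when Y=True and consequent=False.
Result: False

False


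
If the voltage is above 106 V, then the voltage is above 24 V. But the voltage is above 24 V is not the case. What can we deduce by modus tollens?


Modus tollens: P → Q, ¬Q ⊢ ¬P
P: the voltage is above 106 V
Q: the voltage is above 24 V
We have P → Q and Q is false.
By modus tollens, P must be false.

It is not the case that the voltage is above 106 V


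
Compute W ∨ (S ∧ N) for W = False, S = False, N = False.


W = False, S = False, N = False
Step 1: S ∧ N = False AND False = False
Step 2: W ∨ False = False OR False = False
AND evaluated first (higher precedence); then OR applied.

False


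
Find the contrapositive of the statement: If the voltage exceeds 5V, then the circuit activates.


Original: If the voltage exceeds 5V, then the circuit activates
Contrapositive: If ¬Q, then ¬P
Negate Q: not (the circuit activates)
Negate P: not (the voltage exceeds 5V)

If not (the circuit activates), then not (the voltage exceeds 5V).


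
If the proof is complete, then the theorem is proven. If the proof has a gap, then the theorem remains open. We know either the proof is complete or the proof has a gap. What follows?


Constructive dilemma: (P → Q) ∧ (R → S), P ∨ R ⊢ Q ∨ S
Premise 1: the proof is complete → the theorem is proven
Premise 2: the proof has a gap → the theorem remains open
Premise 3: the proof is complete ∨ the proof has a gap
Case 1: Assuming the proof is complete, then by Premise 1, the theorem is proven.
Case 2: Assuming the proof has a gap, then by Premise 2, the theorem remains open.
Since one of the proof is complete or the proof has a gap must hold, we get the theorem is proven or the theorem remains open.

The theorem is proven or the theorem remains open.


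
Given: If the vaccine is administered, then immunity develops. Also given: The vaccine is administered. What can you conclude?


Modus ponens: P → Q, P ⊢ Q
P: the vaccine is administered
Q: immunity develops
We have P → Q and P is true.
By modus ponens, Q must be true.

Immunity develops


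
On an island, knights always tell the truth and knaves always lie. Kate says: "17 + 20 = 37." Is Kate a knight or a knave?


Statement: "17 + 20 = 37."
Actual: 17 + 20 = 37
Claimed: 37
Statement is TRUE → Kate tells the truth → Knight

Knight


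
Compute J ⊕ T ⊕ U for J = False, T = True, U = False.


J = False, T = True, U = False
Step 1: J ⊕ T = False XOR True = True
Step 2: True ⊕ U = True XOR False = True
XOR is true when an odd number of operands are true.

True


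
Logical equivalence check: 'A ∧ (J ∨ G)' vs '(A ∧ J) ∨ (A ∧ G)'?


Expression 1: A ∧ (J ∨ G)
Expression 2: (A ∧ J) ∨ (A ∧ G)
Truth table (A J G | Expr1 Expr2):
  T T T |   T     T
  T T F |   T     T
  T F T |   T     T
  T F F |   F     F
  F T T |   F     F
  F T F |   F     F
  F F T |   F     F
  F F F |   F     F
All 8 rows agree, so the expressions are logically equivalent.

Yes


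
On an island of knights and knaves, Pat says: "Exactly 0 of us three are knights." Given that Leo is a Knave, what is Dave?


Pat claims exactly 0 knights among Pat, Leo, Dave.
Given: Leo is a Knave.

Case 1: Pat is a Knight (tells truth)
  Then exactly 0 of the three are knights.
  Counting Pat, Leo: 1 knight(s) so far. Need -1 more → impossible.
Case 2: Pat is a Knave (lies)
  Then the count is NOT 0.
  If Dave = Knave, count = 0 = 0 → claim would be true, contradicts lie.
  If Dave = Knight, count = 1 ≠ 0 → lie confirmed ✓

Dave is a Knight.

Knight


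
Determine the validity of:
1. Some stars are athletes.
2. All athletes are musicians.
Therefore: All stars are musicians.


Premise 1: Some stars are athletes.
Premise 2: All athletes are musicians.
Conclusion: All stars are musicians.
Fallacy: illicit minor. The minor term (stars) is distributed in the conclusion ('All stars ...') but undistributed in its premise ('Some stars are athletes' doesn't cover all stars).
Only 'Some stars are musicians' follows, not 'All'.

Invalid


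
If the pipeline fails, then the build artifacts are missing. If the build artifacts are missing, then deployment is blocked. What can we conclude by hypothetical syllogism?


Hypothetical syllogism: P → Q, Q → R ⊢ P → R
Premise 1: the pipeline fails → the build artifacts are missing
Premise 2: the build artifacts are missing → deployment is blocked
Chain the implications: the middle term (the build artifacts are missing) links the two.
Conclusion: If the pipeline fails, then deployment is blocked.

If the pipeline fails, then deployment is blocked.


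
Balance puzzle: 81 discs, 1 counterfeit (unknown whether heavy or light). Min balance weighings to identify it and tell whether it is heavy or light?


Let n = 81. 162 possibilities (n discs × lighter/heavier); each weighing has 3 outcomes.
Bound for k weighings: say the first weighing puts j discs on each pan. If it tips, the 2j weighed discs remain suspects (each with a known direction) and k-1 weighings give 3^(k-1) outcomes; 3^(k-1) is odd, so 2j ≤ 3^(k-1) - 1. If it balances, the n - 2j unweighed discs remain with direction unknown: 2(n - 2j) ≤ 3^(k-1) - 1 by the same parity argument. Adding, n ≤ (3^(k-1) - 1) + (3^(k-1) - 1)/2 = (3^k - 3)/2, and the classical three-group strategy achieves this (3 discs in 2 weighings, 12 in 3, 39 in 4, 120 in 5).
So we need the smallest k with (3^k - 3)/2 ≥ 81.
k = 4: (3^4 - 3)/2 = 39 < 81 ✗
k = 5: (3^5 - 3)/2 = 120 ≥ 81 ✓

5


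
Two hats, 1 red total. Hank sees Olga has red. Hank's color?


Total red = 1, Olga = red
Red accounted for: 1
Remaining for Hank: 0
Hank's hat is blue.

blue


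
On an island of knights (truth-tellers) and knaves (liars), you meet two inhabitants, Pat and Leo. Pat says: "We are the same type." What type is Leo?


Pat says: "We are the same type."
Case 1: Pat is a Knight (truth-teller)
  Statement is true → they ARE the same → Leo is also a Knight
Case 2: Pat is a Knave (liar)
  Statement is false → they are NOT the same → Leo is a Knight
In both cases, Leo is a Knight.

Knight


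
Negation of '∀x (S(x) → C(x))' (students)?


Original: ∀x (S(x) → C(x))
Rule: ¬∀→∃, ¬∃→∀, negate predicate.
Negation: ∃x (S(x) ∧ ¬C(x))

∃x (S(x) ∧ ¬C(x))


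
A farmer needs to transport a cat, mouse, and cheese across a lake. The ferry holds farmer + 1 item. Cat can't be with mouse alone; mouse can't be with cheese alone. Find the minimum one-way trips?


1. farmer+mouse → 2. farmer ← 3. farmer+cat → 4. farmer+mouse ← 5. farmer+cheese → 6. farmer ← 7. farmer+mouse →
Minimum trips = 7

7


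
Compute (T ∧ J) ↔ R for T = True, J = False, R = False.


T = True, J = False, R = False
Step 1: T ∧ J = True AND False = False
Step 2: (False) ↔ R: true when both sides have same truth value.
Result: False ↔ False = True

True


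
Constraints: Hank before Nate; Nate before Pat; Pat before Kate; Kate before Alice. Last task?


Constraints: Hank before Nate; Nate before Pat; Pat before Kate; Kate before Alice
The last task can have nothing scheduled after it, so it must never appear on the left of a 'before'.
Tasks appearing before some other task: Hank, Nate, Pat, Kate.
The only task not in that list is Alice → it is last.

Alice


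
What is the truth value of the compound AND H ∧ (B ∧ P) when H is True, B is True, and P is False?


H = True, B = True, P = False
Step 1: B ∧ P = True AND False = False
Step 2: H ∧ False = True AND False = False
AND is true only when ALL operands are true.

False


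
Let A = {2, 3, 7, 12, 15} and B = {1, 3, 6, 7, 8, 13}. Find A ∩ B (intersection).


A = {2, 3, 7, 12, 15}
B = {1, 3, 6, 7, 8, 13}
Operation: intersection
Elements in both: 3, 7

{3, 7}


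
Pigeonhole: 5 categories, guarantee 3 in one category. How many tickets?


Pigeonhole: to guarantee k in one of n categories, need (k-1)×n + 1.
k = 3, n = 5
Minimum = (3-1) × 5 + 1 = 2 × 5 + 1

11


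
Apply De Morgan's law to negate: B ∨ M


De Morgan's law: ¬(P ∨ Q) ≡ ¬P ∧ ¬Q
¬(B ∨ M) = ¬B ∧ ¬M

¬B ∧ ¬M


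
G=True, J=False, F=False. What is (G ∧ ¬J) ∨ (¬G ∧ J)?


G = True, J = False, F = False
Expression: (G ∧ ¬J) ∨ (¬G ∧ J)
Step 1: ¬J = NOT False = True
Step 2: G ∧ ¬J = True AND True = True
Step 3: ¬G = NOT True = False
Step 4: ¬G ∧ J = False AND False = False
Step 5: (True) ∨ (False) = True OR False = True

True


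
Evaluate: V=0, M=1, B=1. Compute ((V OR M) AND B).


V OR M = 0|1 = 1
1 AND 1 = 1

1


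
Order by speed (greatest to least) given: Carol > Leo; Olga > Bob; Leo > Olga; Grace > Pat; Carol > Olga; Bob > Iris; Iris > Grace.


Constraints: Carol > Leo; Olga > Bob; Leo > Olga; Grace > Pat; Carol > Olga; Bob > Iris; Iris > Grace
Method: at each step, the next-highest is the one remaining person who never appears on the smaller side of a constraint between remaining people.
  Step 1: remaining {Bob, Pat, Iris, Olga, Carol, Grace, Leo}; on the smaller side: {Bob, Pat, Iris, Olga, Grace, Leo} → Carol is next (Carol > Leo; Carol > Olga).
  Step 2: remaining {Bob, Pat, Iris, Olga, Grace, Leo}; on the smaller side: {Bob, Pat, Iris, Olga, Grace} → Leo is next (Leo > Olga).
  Step 3: remaining {Bob, Pat, Iris, Olga, Grace}; on the smaller side: {Bob, Pat, Iris, Grace} → Olga is next (Olga > Bob).
  Step 4: remaining {Bob, Pat, Iris, Grace}; on the smaller side: {Pat, Iris, Grace} → Bob is next (Bob > Iris).
  Step 5: remaining {Pat, Iris, Grace}; on the smaller side: {Pat, Grace} → Iris is next (Iris > Grace).
  Step 6: remaining {Pat, Grace}; on the smaller side: {Pat} → Grace is next (Grace > Pat).
  Step 7: only Pat remains → lowest.
Final ranking (highest to lowest):

Carol > Leo > Olga > Bob > Iris > Grace > Pat


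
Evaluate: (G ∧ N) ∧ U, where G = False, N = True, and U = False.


G = False, N = True, U = False
Step 1: G ∧ N = False AND True = False
Step 2: False ∧ U = False AND False = False
AND is true only when ALL operands are true.

False


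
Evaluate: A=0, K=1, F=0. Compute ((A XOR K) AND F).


A XOR K = 0^1 = 1
1 AND 0 = 0

0


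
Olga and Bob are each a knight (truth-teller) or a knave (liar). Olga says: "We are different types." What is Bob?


Olga says: "We are different types."
Case 1: Olga is a Knight (truth-teller)
  Statement is true → they ARE different → Bob is a Knave
Case 2: Olga is a Knave (liar)
  Statement is false → they are NOT different → Bob is a Knave
In both cases, Bob is a Knave.

Knave


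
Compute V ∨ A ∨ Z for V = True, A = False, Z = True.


V = True, A = False, Z = True
Step 1: V ∨ A = True OR False = True
Step 2: True ∨ Z = True OR True = True
OR is true when at least one operand is true.

True


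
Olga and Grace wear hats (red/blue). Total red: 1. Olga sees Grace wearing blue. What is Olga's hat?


Total red = 1, Grace = blue
Red accounted for: 0
Remaining for Olga: 1
Olga's hat is red.

red


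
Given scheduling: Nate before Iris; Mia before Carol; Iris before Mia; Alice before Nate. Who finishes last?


Constraints: Nate before Iris; Mia before Carol; Iris before Mia; Alice before Nate
The last task can have nothing scheduled after it, so it must never appear on the left of a 'before'.
Tasks appearing before some other task: Nate, Mia, Iris, Alice.
The only task not in that list is Carol → it is last.

Carol


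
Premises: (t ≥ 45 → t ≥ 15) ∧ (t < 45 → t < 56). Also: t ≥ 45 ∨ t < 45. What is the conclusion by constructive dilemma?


Constructive dilemma: (P → Q) ∧ (R → S), P ∨ R ⊢ Q ∨ S
Premise 1: t ≥ 45 → t ≥ 15
Premise 2: t < 45 → t < 56
Premise 3: t ≥ 45 ∨ t < 45
Case 1: Assuming t ≥ 45, then by Premise 1, t ≥ 15.
Case 2: Assuming t < 45, then by Premise 2, t < 56.
Since one of t ≥ 45 or t < 45 must hold, we get t ≥ 15 or t < 56.

t ≥ 15 or t < 56.


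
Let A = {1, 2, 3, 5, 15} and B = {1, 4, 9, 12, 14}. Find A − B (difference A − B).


A = {1, 2, 3, 5, 15}
B = {1, 4, 9, 12, 14}
Operation: difference A − B
In A but not B: 2, 3, 5, 15

{2, 3, 5, 15}


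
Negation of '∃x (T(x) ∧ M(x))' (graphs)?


Original: ∃x (T(x) ∧ M(x))
Rule: ¬∀→∃, ¬∃→∀, negate predicate.
Negation: ∀x (¬T(x) ∨ ¬M(x))

∀x (¬T(x) ∨ ¬M(x))


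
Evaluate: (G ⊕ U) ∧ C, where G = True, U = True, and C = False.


G = True, U = True, C = False
Step 1: G ⊕ U = True XOR True = False
Step 2: False ∧ C = False AND False = False
XOR true when exactly one of G,U is true; then AND with C.

False


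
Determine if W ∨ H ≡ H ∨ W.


Expression 1: W ∨ H
Expression 2: H ∨ W
Truth table (W H | Expr1 Expr2):
  T T |   T     T
  T F |   T     T
  F T |   T     T
  F F |   F     F
All 4 rows agree, so the expressions are logically equivalent.

Yes


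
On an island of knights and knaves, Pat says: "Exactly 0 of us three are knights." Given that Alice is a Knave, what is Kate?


Pat claims exactly 0 knights among Pat, Alice, Kate.
Given: Alice is a Knave.

Case 1: Pat is a Knight (tells truth)
  Then exactly 0 of the three are knights.
  Counting Pat, Alice: 1 knight(s) so far. Need -1 more → impossible.
Case 2: Pat is a Knave (lies)
  Then the count is NOT 0.
  If Kate = Knave, count = 0 = 0 → claim would be true, contradicts lie.
  If Kate = Knight, count = 1 ≠ 0 → lie confirmed ✓

Kate is a Knight.

Knight


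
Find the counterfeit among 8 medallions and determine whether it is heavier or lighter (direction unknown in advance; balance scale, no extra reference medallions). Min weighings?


Let n = 8. 16 possibilities (n medallions × lighter/heavier); each weighing has 3 outcomes.
Bound for k weighings: say the first weighing puts j medallions on each pan. If it tips, the 2j weighed medallions remain suspects (each with a known direction) and k-1 weighings give 3^(k-1) outcomes; 3^(k-1) is odd, so 2j ≤ 3^(k-1) - 1. If it balances, the n - 2j unweighed medallions remain with direction unknown: 2(n - 2j) ≤ 3^(k-1) - 1 by the same parity argument. Adding, n ≤ (3^(k-1) - 1) + (3^(k-1) - 1)/2 = (3^k - 3)/2, and the classical three-group strategy achieves this (3 medallions in 2 weighings, 12 in 3, 39 in 4, 120 in 5).
So we need the smallest k with (3^k - 3)/2 ≥ 8.
k = 2: (3^2 - 3)/2 = 3 < 8 ✗
k = 3: (3^3 - 3)/2 = 12 ≥ 8 ✓

3


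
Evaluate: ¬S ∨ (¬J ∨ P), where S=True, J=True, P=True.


S = True, J = True, P = True
Expression: ¬S ∨ (¬J ∨ P)
Step 1: ¬J = NOT True = False
Step 2: ¬J ∨ P = False OR True = True
Step 3: ¬S = NOT True = False
Step 4: (False) ∨ (True) = False OR True = True

True


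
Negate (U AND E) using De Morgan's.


De Morgan's law: ¬(P ∧ Q) ≡ ¬P ∨ ¬Q
¬(U ∧ E) = ¬U ∨ ¬E

¬U ∨ ¬E


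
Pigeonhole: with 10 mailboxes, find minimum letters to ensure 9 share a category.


Pigeonhole: to guarantee k in one of n categories, need (k-1)×n + 1.
k = 9, n = 10
Minimum = (9-1) × 10 + 1 = 8 × 10 + 1

81


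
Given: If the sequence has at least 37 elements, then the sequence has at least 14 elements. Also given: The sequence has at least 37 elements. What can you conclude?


Modus ponens: P → Q, P ⊢ Q
P: the sequence has at least 37 elements
Q: the sequence has at least 14 elements
We have P → Q and P is true.
By modus ponens, Q must be true.

The sequence has at least 14 elements


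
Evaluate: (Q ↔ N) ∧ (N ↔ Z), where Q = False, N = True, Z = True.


Q = False, N = True, Z = True
Step 1: Q ↔ N is true when Q and N have the same value. Result: False
Step 2: N ↔ Z is true when N and Z have the same value. Result: True
Step 3: False ∧ True = False

False


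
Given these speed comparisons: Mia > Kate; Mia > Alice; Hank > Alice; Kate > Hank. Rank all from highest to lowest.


Constraints: Mia > Kate; Mia > Alice; Hank > Alice; Kate > Hank
Method: at each step, the next-highest is the one remaining person who never appears on the smaller side of a constraint between remaining people.
  Step 1: remaining {Hank, Alice, Kate, Mia}; on the smaller side: {Hank, Alice, Kate} → Mia is next (Mia > Kate; Mia > Alice).
  Step 2: remaining {Hank, Alice, Kate}; on the smaller side: {Hank, Alice} → Kate is next (Kate > Hank).
  Step 3: remaining {Hank, Alice}; on the smaller side: {Alice} → Hank is next (Hank > Alice).
  Step 4: only Alice remains → lowest.
Final ranking (highest to lowest):

Mia > Kate > Hank > Alice


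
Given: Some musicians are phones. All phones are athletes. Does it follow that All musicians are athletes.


Premise 1: Some musicians are phones.
Premise 2: All phones are athletes.
Conclusion: All musicians are athletes.
Fallacy: illicit minor. The minor term (musicians) is distributed in the conclusion ('All musicians ...') but undistributed in its premise ('Some musicians are phones' doesn't cover all musicians).
Only 'Some musicians are athletes' follows, not 'All'.

Invalid


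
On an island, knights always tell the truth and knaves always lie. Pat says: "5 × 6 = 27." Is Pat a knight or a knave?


Statement: "5 × 6 = 27."
Actual: 5 × 6 = 30
Claimed: 27
Statement is FALSE → Pat lies → Knave

Knave


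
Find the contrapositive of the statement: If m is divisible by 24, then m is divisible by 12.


Original: If m is divisible by 24, then m is divisible by 12
Contrapositive: If ¬Q, then ¬P
Negate Q: not (m is divisible by 12)
Negate P: not (m is divisible by 24)

If not (m is divisible by 12), then not (m is divisible by 24).


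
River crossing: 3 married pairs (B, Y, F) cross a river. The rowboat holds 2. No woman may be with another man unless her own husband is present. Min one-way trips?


Label couples B, Y, F (H = husband, W = wife).
Counting alone: 6 people, the rowboat carries 2 and someone must bring it back, so each round trip nets at most +1 on the far side until the last crossing → at least 9 trips. The jealousy constraint makes 9 impossible; the shortest valid schedule has 11:
1. WB+WY →  (far: WB,WY; near: HB,HY,HF,WF)
2. WB ←       (far: WY; near: HB,HY,HF,WB,WF)
3. WB+WF →  (far: WB,WY,WF; near: HB,HY,HF)
4. WB ←       (far: WY,WF; near: HB,HY,HF,WB)
5. HY+HF →  (far: HY,WY,HF,WF; near: HB,WB)
6. HY+WY ←  (far: HF,WF; near: HB,WB,HY,WY)
7. HB+HY →  (far: HB,HY,HF,WF; near: WB,WY)
8. WF ←       (far: HB,HY,HF; near: WB,WY,WF)
9. WB+WY →  (far: HB,WB,HY,WY,HF; near: WF)
10. HF ←      (far: HB,WB,HY,WY; near: HF,WF)
11. HF+WF → (far: all six; near: empty)
In every state each wife is either with her husband or with no other man.
Minimum trips = 11

11


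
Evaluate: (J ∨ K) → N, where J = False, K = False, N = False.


J = False, K = False, N = False
Step 1: J ∨ K = False OR False = False
Step 2: (False) → N: false only when antecedent=True and N=False.
Result: True

True


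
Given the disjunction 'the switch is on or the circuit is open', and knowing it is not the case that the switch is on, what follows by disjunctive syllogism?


Disjunctive syllogism: P ∨ Q, ¬P ⊢ Q
Disjunction: the switch is on ∨ the circuit is open
We know it is not the case that the switch is on.
By disjunctive syllogism, the other disjunct must be true.

The circuit is open


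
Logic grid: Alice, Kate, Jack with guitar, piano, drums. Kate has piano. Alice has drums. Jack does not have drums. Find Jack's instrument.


From clues:
  Kate → piano
  Alice → drums
By elimination, Jack gets the remaining.

guitar


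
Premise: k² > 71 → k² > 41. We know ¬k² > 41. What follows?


Modus tollens: P → Q, ¬Q ⊢ ¬P
P: k² > 71
Q: k² > 41
We have P → Q and Q is false.
By modus tollens, P must be false.

It is not the case that k² > 71


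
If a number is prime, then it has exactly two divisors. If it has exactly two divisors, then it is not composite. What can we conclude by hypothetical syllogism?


Hypothetical syllogism: P → Q, Q → R ⊢ P → R
Premise 1: a number is prime → it has exactly two divisors
Premise 2: it has exactly two divisors → it is not composite
Chain the implications: the middle term (it has exactly two divisors) links the two.
Conclusion: If a number is prime, then it is not composite.

If a number is prime, then it is not composite.


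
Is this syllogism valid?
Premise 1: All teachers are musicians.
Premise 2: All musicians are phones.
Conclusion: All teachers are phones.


Premise 1: All teachers are musicians.
Premise 2: All musicians are phones.
Conclusion: All teachers are phones.
Barbara syllogism (AAA-1): All A are B, All B are C → All A are C.
Middle term (musicians) distributed in premise 2.

Valid


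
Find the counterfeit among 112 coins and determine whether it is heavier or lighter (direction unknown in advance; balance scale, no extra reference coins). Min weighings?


Let n = 112. 224 possibilities (n coins × lighter/heavier); each weighing has 3 outcomes.
Bound for k weighings: say the first weighing puts j coins on each pan. If it tips, the 2j weighed coins remain suspects (each with a known direction) and k-1 weighings give 3^(k-1) outcomes; 3^(k-1) is odd, so 2j ≤ 3^(k-1) - 1. If it balances, the n - 2j unweighed coins remain with direction unknown: 2(n - 2j) ≤ 3^(k-1) - 1 by the same parity argument. Adding, n ≤ (3^(k-1) - 1) + (3^(k-1) - 1)/2 = (3^k - 3)/2, and the classical three-group strategy achieves this (3 coins in 2 weighings, 12 in 3, 39 in 4, 120 in 5).
So we need the smallest k with (3^k - 3)/2 ≥ 112.
k = 4: (3^4 - 3)/2 = 39 < 112 ✗
k = 5: (3^5 - 3)/2 = 120 ≥ 112 ✓

5


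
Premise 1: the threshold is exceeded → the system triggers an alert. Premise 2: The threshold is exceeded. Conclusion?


Modus ponens: P → Q, P ⊢ Q
P: the threshold is exceeded
Q: the system triggers an alert
We have P → Q and P is true.
By modus ponens, Q must be true.

The system triggers an alert


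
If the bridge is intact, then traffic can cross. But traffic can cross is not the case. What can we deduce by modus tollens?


Modus tollens: P → Q, ¬Q ⊢ ¬P
P: the bridge is intact
Q: traffic can cross
We have P → Q and Q is false.
By modus tollens, P must be false.

It is not the case that the bridge is intact


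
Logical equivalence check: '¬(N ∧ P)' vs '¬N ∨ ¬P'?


Expression 1: ¬(N ∧ P)
Expression 2: ¬N ∨ ¬P
Truth table (N P | Expr1 Expr2):
  T T |   F     F
  T F |   T     T
  F T |   T     T
  F F |   T     T
All 4 rows agree, so the expressions are logically equivalent.

Yes
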